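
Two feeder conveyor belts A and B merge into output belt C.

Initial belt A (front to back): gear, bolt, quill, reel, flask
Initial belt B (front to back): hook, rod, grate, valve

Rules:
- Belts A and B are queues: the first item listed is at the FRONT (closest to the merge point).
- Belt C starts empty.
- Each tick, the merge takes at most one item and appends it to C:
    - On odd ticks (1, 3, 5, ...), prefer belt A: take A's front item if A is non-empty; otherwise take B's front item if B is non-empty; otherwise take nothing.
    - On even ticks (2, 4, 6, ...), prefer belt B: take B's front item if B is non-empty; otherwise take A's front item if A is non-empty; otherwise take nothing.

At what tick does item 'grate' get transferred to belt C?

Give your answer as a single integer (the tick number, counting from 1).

Answer: 6

Derivation:
Tick 1: prefer A, take gear from A; A=[bolt,quill,reel,flask] B=[hook,rod,grate,valve] C=[gear]
Tick 2: prefer B, take hook from B; A=[bolt,quill,reel,flask] B=[rod,grate,valve] C=[gear,hook]
Tick 3: prefer A, take bolt from A; A=[quill,reel,flask] B=[rod,grate,valve] C=[gear,hook,bolt]
Tick 4: prefer B, take rod from B; A=[quill,reel,flask] B=[grate,valve] C=[gear,hook,bolt,rod]
Tick 5: prefer A, take quill from A; A=[reel,flask] B=[grate,valve] C=[gear,hook,bolt,rod,quill]
Tick 6: prefer B, take grate from B; A=[reel,flask] B=[valve] C=[gear,hook,bolt,rod,quill,grate]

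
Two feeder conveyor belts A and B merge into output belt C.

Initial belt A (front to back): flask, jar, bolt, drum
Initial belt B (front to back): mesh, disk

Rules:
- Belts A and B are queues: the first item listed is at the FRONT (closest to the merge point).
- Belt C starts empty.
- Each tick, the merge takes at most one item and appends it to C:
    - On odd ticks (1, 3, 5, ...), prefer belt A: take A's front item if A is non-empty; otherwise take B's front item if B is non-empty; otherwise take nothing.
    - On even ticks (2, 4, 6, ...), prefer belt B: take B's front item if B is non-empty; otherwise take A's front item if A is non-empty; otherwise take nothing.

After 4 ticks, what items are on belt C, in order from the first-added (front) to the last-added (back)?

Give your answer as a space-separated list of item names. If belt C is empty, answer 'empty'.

Answer: flask mesh jar disk

Derivation:
Tick 1: prefer A, take flask from A; A=[jar,bolt,drum] B=[mesh,disk] C=[flask]
Tick 2: prefer B, take mesh from B; A=[jar,bolt,drum] B=[disk] C=[flask,mesh]
Tick 3: prefer A, take jar from A; A=[bolt,drum] B=[disk] C=[flask,mesh,jar]
Tick 4: prefer B, take disk from B; A=[bolt,drum] B=[-] C=[flask,mesh,jar,disk]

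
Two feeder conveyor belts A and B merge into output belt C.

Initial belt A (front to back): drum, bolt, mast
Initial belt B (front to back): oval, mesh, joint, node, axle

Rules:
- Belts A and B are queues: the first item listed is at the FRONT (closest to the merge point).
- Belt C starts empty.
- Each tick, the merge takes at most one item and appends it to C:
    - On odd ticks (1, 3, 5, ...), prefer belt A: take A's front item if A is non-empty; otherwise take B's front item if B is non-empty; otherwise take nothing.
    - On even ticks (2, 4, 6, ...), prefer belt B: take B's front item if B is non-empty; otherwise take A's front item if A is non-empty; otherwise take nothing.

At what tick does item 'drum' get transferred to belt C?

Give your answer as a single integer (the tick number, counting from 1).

Tick 1: prefer A, take drum from A; A=[bolt,mast] B=[oval,mesh,joint,node,axle] C=[drum]

Answer: 1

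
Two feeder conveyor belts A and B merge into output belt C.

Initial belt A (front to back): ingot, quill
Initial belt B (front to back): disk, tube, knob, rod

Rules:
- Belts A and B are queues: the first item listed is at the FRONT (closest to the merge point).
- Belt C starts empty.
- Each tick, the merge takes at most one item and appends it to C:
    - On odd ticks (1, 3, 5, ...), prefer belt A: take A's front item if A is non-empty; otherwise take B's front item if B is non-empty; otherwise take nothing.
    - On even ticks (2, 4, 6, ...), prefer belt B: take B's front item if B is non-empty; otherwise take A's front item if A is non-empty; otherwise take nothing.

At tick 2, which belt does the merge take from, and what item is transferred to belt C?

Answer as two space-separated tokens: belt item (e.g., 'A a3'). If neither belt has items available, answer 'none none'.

Answer: B disk

Derivation:
Tick 1: prefer A, take ingot from A; A=[quill] B=[disk,tube,knob,rod] C=[ingot]
Tick 2: prefer B, take disk from B; A=[quill] B=[tube,knob,rod] C=[ingot,disk]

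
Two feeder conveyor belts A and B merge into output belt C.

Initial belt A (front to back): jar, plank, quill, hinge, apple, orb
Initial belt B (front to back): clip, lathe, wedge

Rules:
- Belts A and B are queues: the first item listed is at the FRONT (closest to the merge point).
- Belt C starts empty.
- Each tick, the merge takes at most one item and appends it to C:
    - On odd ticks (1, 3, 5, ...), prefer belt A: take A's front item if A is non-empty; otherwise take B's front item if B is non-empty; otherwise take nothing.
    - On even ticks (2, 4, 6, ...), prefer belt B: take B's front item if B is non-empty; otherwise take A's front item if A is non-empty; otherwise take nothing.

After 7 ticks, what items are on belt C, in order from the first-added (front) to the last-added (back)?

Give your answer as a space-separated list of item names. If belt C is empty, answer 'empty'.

Tick 1: prefer A, take jar from A; A=[plank,quill,hinge,apple,orb] B=[clip,lathe,wedge] C=[jar]
Tick 2: prefer B, take clip from B; A=[plank,quill,hinge,apple,orb] B=[lathe,wedge] C=[jar,clip]
Tick 3: prefer A, take plank from A; A=[quill,hinge,apple,orb] B=[lathe,wedge] C=[jar,clip,plank]
Tick 4: prefer B, take lathe from B; A=[quill,hinge,apple,orb] B=[wedge] C=[jar,clip,plank,lathe]
Tick 5: prefer A, take quill from A; A=[hinge,apple,orb] B=[wedge] C=[jar,clip,plank,lathe,quill]
Tick 6: prefer B, take wedge from B; A=[hinge,apple,orb] B=[-] C=[jar,clip,plank,lathe,quill,wedge]
Tick 7: prefer A, take hinge from A; A=[apple,orb] B=[-] C=[jar,clip,plank,lathe,quill,wedge,hinge]

Answer: jar clip plank lathe quill wedge hinge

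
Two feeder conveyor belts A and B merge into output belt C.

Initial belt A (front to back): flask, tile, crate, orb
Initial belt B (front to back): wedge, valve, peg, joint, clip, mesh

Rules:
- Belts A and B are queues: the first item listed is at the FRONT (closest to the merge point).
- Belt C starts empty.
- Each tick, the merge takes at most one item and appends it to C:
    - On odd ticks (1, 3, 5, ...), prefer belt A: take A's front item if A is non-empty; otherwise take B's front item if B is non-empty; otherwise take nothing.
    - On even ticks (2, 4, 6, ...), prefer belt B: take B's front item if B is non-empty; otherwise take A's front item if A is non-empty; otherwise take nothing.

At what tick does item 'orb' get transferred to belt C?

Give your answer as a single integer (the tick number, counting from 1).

Tick 1: prefer A, take flask from A; A=[tile,crate,orb] B=[wedge,valve,peg,joint,clip,mesh] C=[flask]
Tick 2: prefer B, take wedge from B; A=[tile,crate,orb] B=[valve,peg,joint,clip,mesh] C=[flask,wedge]
Tick 3: prefer A, take tile from A; A=[crate,orb] B=[valve,peg,joint,clip,mesh] C=[flask,wedge,tile]
Tick 4: prefer B, take valve from B; A=[crate,orb] B=[peg,joint,clip,mesh] C=[flask,wedge,tile,valve]
Tick 5: prefer A, take crate from A; A=[orb] B=[peg,joint,clip,mesh] C=[flask,wedge,tile,valve,crate]
Tick 6: prefer B, take peg from B; A=[orb] B=[joint,clip,mesh] C=[flask,wedge,tile,valve,crate,peg]
Tick 7: prefer A, take orb from A; A=[-] B=[joint,clip,mesh] C=[flask,wedge,tile,valve,crate,peg,orb]

Answer: 7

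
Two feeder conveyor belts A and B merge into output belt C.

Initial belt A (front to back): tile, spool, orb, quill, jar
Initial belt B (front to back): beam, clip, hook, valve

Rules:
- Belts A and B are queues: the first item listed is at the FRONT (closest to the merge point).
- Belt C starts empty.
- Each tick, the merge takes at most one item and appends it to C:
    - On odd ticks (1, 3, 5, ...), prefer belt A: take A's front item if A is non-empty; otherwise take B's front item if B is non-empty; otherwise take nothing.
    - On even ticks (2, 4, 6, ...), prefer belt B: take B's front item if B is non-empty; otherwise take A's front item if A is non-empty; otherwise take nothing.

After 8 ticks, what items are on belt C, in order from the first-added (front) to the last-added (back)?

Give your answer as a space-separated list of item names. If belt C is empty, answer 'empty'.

Answer: tile beam spool clip orb hook quill valve

Derivation:
Tick 1: prefer A, take tile from A; A=[spool,orb,quill,jar] B=[beam,clip,hook,valve] C=[tile]
Tick 2: prefer B, take beam from B; A=[spool,orb,quill,jar] B=[clip,hook,valve] C=[tile,beam]
Tick 3: prefer A, take spool from A; A=[orb,quill,jar] B=[clip,hook,valve] C=[tile,beam,spool]
Tick 4: prefer B, take clip from B; A=[orb,quill,jar] B=[hook,valve] C=[tile,beam,spool,clip]
Tick 5: prefer A, take orb from A; A=[quill,jar] B=[hook,valve] C=[tile,beam,spool,clip,orb]
Tick 6: prefer B, take hook from B; A=[quill,jar] B=[valve] C=[tile,beam,spool,clip,orb,hook]
Tick 7: prefer A, take quill from A; A=[jar] B=[valve] C=[tile,beam,spool,clip,orb,hook,quill]
Tick 8: prefer B, take valve from B; A=[jar] B=[-] C=[tile,beam,spool,clip,orb,hook,quill,valve]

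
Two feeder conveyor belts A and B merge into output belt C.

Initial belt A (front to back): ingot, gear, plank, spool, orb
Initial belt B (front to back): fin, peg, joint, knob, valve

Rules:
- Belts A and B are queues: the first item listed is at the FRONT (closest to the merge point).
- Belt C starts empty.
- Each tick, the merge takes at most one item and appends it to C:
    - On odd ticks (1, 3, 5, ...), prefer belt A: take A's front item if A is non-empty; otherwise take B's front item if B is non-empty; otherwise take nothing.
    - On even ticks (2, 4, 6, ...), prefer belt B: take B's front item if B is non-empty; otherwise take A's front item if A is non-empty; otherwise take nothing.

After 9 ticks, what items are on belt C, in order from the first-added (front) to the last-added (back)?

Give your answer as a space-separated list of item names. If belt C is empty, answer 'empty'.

Answer: ingot fin gear peg plank joint spool knob orb

Derivation:
Tick 1: prefer A, take ingot from A; A=[gear,plank,spool,orb] B=[fin,peg,joint,knob,valve] C=[ingot]
Tick 2: prefer B, take fin from B; A=[gear,plank,spool,orb] B=[peg,joint,knob,valve] C=[ingot,fin]
Tick 3: prefer A, take gear from A; A=[plank,spool,orb] B=[peg,joint,knob,valve] C=[ingot,fin,gear]
Tick 4: prefer B, take peg from B; A=[plank,spool,orb] B=[joint,knob,valve] C=[ingot,fin,gear,peg]
Tick 5: prefer A, take plank from A; A=[spool,orb] B=[joint,knob,valve] C=[ingot,fin,gear,peg,plank]
Tick 6: prefer B, take joint from B; A=[spool,orb] B=[knob,valve] C=[ingot,fin,gear,peg,plank,joint]
Tick 7: prefer A, take spool from A; A=[orb] B=[knob,valve] C=[ingot,fin,gear,peg,plank,joint,spool]
Tick 8: prefer B, take knob from B; A=[orb] B=[valve] C=[ingot,fin,gear,peg,plank,joint,spool,knob]
Tick 9: prefer A, take orb from A; A=[-] B=[valve] C=[ingot,fin,gear,peg,plank,joint,spool,knob,orb]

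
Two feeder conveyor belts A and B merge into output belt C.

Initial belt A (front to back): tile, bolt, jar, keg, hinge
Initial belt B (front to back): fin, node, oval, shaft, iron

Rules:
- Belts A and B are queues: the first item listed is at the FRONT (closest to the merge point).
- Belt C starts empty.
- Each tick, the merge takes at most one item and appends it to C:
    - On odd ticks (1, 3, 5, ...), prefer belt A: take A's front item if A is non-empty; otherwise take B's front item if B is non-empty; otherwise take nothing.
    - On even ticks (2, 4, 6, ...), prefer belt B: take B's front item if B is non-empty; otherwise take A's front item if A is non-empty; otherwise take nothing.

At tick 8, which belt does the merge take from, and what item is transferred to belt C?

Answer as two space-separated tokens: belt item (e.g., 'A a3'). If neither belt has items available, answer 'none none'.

Tick 1: prefer A, take tile from A; A=[bolt,jar,keg,hinge] B=[fin,node,oval,shaft,iron] C=[tile]
Tick 2: prefer B, take fin from B; A=[bolt,jar,keg,hinge] B=[node,oval,shaft,iron] C=[tile,fin]
Tick 3: prefer A, take bolt from A; A=[jar,keg,hinge] B=[node,oval,shaft,iron] C=[tile,fin,bolt]
Tick 4: prefer B, take node from B; A=[jar,keg,hinge] B=[oval,shaft,iron] C=[tile,fin,bolt,node]
Tick 5: prefer A, take jar from A; A=[keg,hinge] B=[oval,shaft,iron] C=[tile,fin,bolt,node,jar]
Tick 6: prefer B, take oval from B; A=[keg,hinge] B=[shaft,iron] C=[tile,fin,bolt,node,jar,oval]
Tick 7: prefer A, take keg from A; A=[hinge] B=[shaft,iron] C=[tile,fin,bolt,node,jar,oval,keg]
Tick 8: prefer B, take shaft from B; A=[hinge] B=[iron] C=[tile,fin,bolt,node,jar,oval,keg,shaft]

Answer: B shaft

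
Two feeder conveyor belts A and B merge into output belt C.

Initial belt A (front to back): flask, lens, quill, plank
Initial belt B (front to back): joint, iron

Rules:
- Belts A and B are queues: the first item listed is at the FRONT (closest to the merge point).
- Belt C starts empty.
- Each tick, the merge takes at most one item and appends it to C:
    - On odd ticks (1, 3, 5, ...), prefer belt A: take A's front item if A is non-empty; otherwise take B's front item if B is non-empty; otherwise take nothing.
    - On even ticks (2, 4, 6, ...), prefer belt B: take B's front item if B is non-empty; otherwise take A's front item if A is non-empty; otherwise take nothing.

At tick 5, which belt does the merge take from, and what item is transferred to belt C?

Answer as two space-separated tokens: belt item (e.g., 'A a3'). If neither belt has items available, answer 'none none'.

Tick 1: prefer A, take flask from A; A=[lens,quill,plank] B=[joint,iron] C=[flask]
Tick 2: prefer B, take joint from B; A=[lens,quill,plank] B=[iron] C=[flask,joint]
Tick 3: prefer A, take lens from A; A=[quill,plank] B=[iron] C=[flask,joint,lens]
Tick 4: prefer B, take iron from B; A=[quill,plank] B=[-] C=[flask,joint,lens,iron]
Tick 5: prefer A, take quill from A; A=[plank] B=[-] C=[flask,joint,lens,iron,quill]

Answer: A quill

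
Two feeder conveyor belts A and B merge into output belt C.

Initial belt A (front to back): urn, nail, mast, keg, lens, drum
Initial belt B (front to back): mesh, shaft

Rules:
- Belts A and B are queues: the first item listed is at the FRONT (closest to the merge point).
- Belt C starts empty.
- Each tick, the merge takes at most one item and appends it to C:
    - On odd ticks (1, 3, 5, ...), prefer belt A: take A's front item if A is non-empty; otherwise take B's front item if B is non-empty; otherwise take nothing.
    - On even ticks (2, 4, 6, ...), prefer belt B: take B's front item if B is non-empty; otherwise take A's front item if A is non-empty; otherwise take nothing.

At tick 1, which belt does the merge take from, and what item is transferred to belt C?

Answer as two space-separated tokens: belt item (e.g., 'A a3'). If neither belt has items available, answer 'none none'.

Answer: A urn

Derivation:
Tick 1: prefer A, take urn from A; A=[nail,mast,keg,lens,drum] B=[mesh,shaft] C=[urn]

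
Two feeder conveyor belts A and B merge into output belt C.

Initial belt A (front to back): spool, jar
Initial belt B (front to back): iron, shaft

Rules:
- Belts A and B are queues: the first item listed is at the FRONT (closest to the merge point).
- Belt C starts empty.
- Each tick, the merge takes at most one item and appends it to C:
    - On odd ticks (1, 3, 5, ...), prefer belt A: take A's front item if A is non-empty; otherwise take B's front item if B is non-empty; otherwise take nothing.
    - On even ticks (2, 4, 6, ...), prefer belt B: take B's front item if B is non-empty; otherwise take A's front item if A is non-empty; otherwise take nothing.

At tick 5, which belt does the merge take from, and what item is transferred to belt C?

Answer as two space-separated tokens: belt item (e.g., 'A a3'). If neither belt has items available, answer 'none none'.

Answer: none none

Derivation:
Tick 1: prefer A, take spool from A; A=[jar] B=[iron,shaft] C=[spool]
Tick 2: prefer B, take iron from B; A=[jar] B=[shaft] C=[spool,iron]
Tick 3: prefer A, take jar from A; A=[-] B=[shaft] C=[spool,iron,jar]
Tick 4: prefer B, take shaft from B; A=[-] B=[-] C=[spool,iron,jar,shaft]
Tick 5: prefer A, both empty, nothing taken; A=[-] B=[-] C=[spool,iron,jar,shaft]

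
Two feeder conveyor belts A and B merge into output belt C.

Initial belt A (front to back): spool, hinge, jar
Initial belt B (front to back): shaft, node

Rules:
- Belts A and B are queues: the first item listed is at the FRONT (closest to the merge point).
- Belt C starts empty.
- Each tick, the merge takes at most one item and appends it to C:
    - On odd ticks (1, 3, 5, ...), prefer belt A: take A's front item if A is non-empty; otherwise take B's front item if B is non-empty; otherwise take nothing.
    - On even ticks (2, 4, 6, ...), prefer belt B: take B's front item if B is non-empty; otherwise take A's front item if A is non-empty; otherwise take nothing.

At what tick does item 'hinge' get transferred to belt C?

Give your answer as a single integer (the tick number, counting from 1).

Answer: 3

Derivation:
Tick 1: prefer A, take spool from A; A=[hinge,jar] B=[shaft,node] C=[spool]
Tick 2: prefer B, take shaft from B; A=[hinge,jar] B=[node] C=[spool,shaft]
Tick 3: prefer A, take hinge from A; A=[jar] B=[node] C=[spool,shaft,hinge]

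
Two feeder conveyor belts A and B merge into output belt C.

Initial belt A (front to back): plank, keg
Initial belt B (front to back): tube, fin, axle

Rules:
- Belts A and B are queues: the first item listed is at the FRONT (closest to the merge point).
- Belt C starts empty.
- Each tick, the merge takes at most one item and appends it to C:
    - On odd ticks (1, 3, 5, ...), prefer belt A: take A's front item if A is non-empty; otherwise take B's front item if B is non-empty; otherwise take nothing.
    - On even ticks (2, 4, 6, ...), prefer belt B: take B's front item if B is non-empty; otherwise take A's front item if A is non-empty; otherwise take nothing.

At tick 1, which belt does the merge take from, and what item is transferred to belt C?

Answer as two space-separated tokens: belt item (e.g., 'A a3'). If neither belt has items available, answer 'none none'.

Tick 1: prefer A, take plank from A; A=[keg] B=[tube,fin,axle] C=[plank]

Answer: A plank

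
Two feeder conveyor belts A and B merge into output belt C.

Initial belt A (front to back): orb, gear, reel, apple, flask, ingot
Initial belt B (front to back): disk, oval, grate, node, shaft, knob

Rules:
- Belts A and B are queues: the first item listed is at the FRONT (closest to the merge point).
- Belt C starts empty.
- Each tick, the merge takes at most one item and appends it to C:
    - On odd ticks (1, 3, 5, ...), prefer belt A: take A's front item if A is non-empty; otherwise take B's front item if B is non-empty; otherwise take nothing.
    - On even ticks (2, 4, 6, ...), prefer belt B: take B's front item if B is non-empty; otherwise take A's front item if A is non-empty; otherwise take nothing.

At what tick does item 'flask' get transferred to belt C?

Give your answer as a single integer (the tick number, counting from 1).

Answer: 9

Derivation:
Tick 1: prefer A, take orb from A; A=[gear,reel,apple,flask,ingot] B=[disk,oval,grate,node,shaft,knob] C=[orb]
Tick 2: prefer B, take disk from B; A=[gear,reel,apple,flask,ingot] B=[oval,grate,node,shaft,knob] C=[orb,disk]
Tick 3: prefer A, take gear from A; A=[reel,apple,flask,ingot] B=[oval,grate,node,shaft,knob] C=[orb,disk,gear]
Tick 4: prefer B, take oval from B; A=[reel,apple,flask,ingot] B=[grate,node,shaft,knob] C=[orb,disk,gear,oval]
Tick 5: prefer A, take reel from A; A=[apple,flask,ingot] B=[grate,node,shaft,knob] C=[orb,disk,gear,oval,reel]
Tick 6: prefer B, take grate from B; A=[apple,flask,ingot] B=[node,shaft,knob] C=[orb,disk,gear,oval,reel,grate]
Tick 7: prefer A, take apple from A; A=[flask,ingot] B=[node,shaft,knob] C=[orb,disk,gear,oval,reel,grate,apple]
Tick 8: prefer B, take node from B; A=[flask,ingot] B=[shaft,knob] C=[orb,disk,gear,oval,reel,grate,apple,node]
Tick 9: prefer A, take flask from A; A=[ingot] B=[shaft,knob] C=[orb,disk,gear,oval,reel,grate,apple,node,flask]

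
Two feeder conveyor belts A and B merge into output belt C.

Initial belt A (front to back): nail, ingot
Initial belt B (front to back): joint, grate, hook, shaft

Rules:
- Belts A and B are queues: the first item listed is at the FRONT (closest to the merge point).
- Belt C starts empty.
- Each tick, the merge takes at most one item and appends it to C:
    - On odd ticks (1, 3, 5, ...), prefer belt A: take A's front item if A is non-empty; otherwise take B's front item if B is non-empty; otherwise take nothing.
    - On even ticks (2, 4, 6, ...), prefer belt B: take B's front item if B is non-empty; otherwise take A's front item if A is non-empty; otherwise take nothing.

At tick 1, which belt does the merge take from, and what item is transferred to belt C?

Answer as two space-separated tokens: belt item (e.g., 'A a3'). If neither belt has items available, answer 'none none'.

Tick 1: prefer A, take nail from A; A=[ingot] B=[joint,grate,hook,shaft] C=[nail]

Answer: A nail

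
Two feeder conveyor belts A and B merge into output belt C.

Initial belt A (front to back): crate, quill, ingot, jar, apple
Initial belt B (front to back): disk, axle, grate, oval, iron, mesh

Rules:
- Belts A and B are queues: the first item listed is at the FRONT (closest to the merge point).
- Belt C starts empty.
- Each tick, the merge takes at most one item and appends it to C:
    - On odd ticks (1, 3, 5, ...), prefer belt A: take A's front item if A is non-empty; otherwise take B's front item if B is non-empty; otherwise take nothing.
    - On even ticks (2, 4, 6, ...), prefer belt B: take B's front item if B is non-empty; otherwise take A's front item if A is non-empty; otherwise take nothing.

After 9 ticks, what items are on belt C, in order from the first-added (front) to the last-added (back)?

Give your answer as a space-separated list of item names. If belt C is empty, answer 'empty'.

Tick 1: prefer A, take crate from A; A=[quill,ingot,jar,apple] B=[disk,axle,grate,oval,iron,mesh] C=[crate]
Tick 2: prefer B, take disk from B; A=[quill,ingot,jar,apple] B=[axle,grate,oval,iron,mesh] C=[crate,disk]
Tick 3: prefer A, take quill from A; A=[ingot,jar,apple] B=[axle,grate,oval,iron,mesh] C=[crate,disk,quill]
Tick 4: prefer B, take axle from B; A=[ingot,jar,apple] B=[grate,oval,iron,mesh] C=[crate,disk,quill,axle]
Tick 5: prefer A, take ingot from A; A=[jar,apple] B=[grate,oval,iron,mesh] C=[crate,disk,quill,axle,ingot]
Tick 6: prefer B, take grate from B; A=[jar,apple] B=[oval,iron,mesh] C=[crate,disk,quill,axle,ingot,grate]
Tick 7: prefer A, take jar from A; A=[apple] B=[oval,iron,mesh] C=[crate,disk,quill,axle,ingot,grate,jar]
Tick 8: prefer B, take oval from B; A=[apple] B=[iron,mesh] C=[crate,disk,quill,axle,ingot,grate,jar,oval]
Tick 9: prefer A, take apple from A; A=[-] B=[iron,mesh] C=[crate,disk,quill,axle,ingot,grate,jar,oval,apple]

Answer: crate disk quill axle ingot grate jar oval apple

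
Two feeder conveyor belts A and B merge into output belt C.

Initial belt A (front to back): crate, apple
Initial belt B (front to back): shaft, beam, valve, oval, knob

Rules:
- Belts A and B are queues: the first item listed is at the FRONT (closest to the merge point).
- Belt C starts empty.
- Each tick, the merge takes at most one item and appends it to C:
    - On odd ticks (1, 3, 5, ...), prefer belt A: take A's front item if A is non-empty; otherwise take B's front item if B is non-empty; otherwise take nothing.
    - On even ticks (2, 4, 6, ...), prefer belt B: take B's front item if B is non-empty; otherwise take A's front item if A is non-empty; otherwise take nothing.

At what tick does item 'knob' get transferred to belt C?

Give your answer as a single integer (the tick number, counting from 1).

Tick 1: prefer A, take crate from A; A=[apple] B=[shaft,beam,valve,oval,knob] C=[crate]
Tick 2: prefer B, take shaft from B; A=[apple] B=[beam,valve,oval,knob] C=[crate,shaft]
Tick 3: prefer A, take apple from A; A=[-] B=[beam,valve,oval,knob] C=[crate,shaft,apple]
Tick 4: prefer B, take beam from B; A=[-] B=[valve,oval,knob] C=[crate,shaft,apple,beam]
Tick 5: prefer A, take valve from B; A=[-] B=[oval,knob] C=[crate,shaft,apple,beam,valve]
Tick 6: prefer B, take oval from B; A=[-] B=[knob] C=[crate,shaft,apple,beam,valve,oval]
Tick 7: prefer A, take knob from B; A=[-] B=[-] C=[crate,shaft,apple,beam,valve,oval,knob]

Answer: 7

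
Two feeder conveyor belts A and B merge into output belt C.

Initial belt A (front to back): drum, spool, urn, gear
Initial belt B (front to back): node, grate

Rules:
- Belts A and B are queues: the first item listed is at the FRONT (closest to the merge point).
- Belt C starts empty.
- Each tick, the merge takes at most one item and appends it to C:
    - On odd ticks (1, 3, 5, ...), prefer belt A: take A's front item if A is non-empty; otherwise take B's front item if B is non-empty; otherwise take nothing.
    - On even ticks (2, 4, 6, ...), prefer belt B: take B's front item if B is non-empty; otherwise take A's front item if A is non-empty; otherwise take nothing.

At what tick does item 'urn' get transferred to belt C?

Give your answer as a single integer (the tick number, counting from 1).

Answer: 5

Derivation:
Tick 1: prefer A, take drum from A; A=[spool,urn,gear] B=[node,grate] C=[drum]
Tick 2: prefer B, take node from B; A=[spool,urn,gear] B=[grate] C=[drum,node]
Tick 3: prefer A, take spool from A; A=[urn,gear] B=[grate] C=[drum,node,spool]
Tick 4: prefer B, take grate from B; A=[urn,gear] B=[-] C=[drum,node,spool,grate]
Tick 5: prefer A, take urn from A; A=[gear] B=[-] C=[drum,node,spool,grate,urn]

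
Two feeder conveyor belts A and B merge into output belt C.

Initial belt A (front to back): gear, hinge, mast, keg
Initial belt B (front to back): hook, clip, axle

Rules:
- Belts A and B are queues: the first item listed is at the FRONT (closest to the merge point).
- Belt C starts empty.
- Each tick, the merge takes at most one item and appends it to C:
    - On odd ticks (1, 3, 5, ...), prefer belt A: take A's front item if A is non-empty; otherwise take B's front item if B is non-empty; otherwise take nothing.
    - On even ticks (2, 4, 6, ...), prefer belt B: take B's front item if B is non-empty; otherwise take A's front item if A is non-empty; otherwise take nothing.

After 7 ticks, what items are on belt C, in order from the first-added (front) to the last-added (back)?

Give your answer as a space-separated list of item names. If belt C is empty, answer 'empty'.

Answer: gear hook hinge clip mast axle keg

Derivation:
Tick 1: prefer A, take gear from A; A=[hinge,mast,keg] B=[hook,clip,axle] C=[gear]
Tick 2: prefer B, take hook from B; A=[hinge,mast,keg] B=[clip,axle] C=[gear,hook]
Tick 3: prefer A, take hinge from A; A=[mast,keg] B=[clip,axle] C=[gear,hook,hinge]
Tick 4: prefer B, take clip from B; A=[mast,keg] B=[axle] C=[gear,hook,hinge,clip]
Tick 5: prefer A, take mast from A; A=[keg] B=[axle] C=[gear,hook,hinge,clip,mast]
Tick 6: prefer B, take axle from B; A=[keg] B=[-] C=[gear,hook,hinge,clip,mast,axle]
Tick 7: prefer A, take keg from A; A=[-] B=[-] C=[gear,hook,hinge,clip,mast,axle,keg]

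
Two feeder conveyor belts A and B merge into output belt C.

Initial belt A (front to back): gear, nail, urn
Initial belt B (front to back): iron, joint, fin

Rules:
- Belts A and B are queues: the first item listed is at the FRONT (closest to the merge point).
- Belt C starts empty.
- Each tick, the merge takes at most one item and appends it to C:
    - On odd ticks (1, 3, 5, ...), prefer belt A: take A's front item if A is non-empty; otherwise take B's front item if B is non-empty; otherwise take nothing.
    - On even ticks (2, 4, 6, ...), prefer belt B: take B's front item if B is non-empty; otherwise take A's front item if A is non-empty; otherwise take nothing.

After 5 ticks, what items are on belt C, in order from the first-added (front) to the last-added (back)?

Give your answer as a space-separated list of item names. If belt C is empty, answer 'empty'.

Answer: gear iron nail joint urn

Derivation:
Tick 1: prefer A, take gear from A; A=[nail,urn] B=[iron,joint,fin] C=[gear]
Tick 2: prefer B, take iron from B; A=[nail,urn] B=[joint,fin] C=[gear,iron]
Tick 3: prefer A, take nail from A; A=[urn] B=[joint,fin] C=[gear,iron,nail]
Tick 4: prefer B, take joint from B; A=[urn] B=[fin] C=[gear,iron,nail,joint]
Tick 5: prefer A, take urn from A; A=[-] B=[fin] C=[gear,iron,nail,joint,urn]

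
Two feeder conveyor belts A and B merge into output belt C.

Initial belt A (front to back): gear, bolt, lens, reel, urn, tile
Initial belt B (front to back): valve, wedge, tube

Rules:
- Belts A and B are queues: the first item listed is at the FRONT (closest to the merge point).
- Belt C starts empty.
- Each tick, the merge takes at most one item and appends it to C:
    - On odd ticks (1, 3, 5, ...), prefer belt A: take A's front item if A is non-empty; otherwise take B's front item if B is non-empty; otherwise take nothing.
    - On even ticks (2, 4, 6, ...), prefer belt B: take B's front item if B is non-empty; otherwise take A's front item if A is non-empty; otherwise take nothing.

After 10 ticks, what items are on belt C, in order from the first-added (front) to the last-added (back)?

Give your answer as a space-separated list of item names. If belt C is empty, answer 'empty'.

Answer: gear valve bolt wedge lens tube reel urn tile

Derivation:
Tick 1: prefer A, take gear from A; A=[bolt,lens,reel,urn,tile] B=[valve,wedge,tube] C=[gear]
Tick 2: prefer B, take valve from B; A=[bolt,lens,reel,urn,tile] B=[wedge,tube] C=[gear,valve]
Tick 3: prefer A, take bolt from A; A=[lens,reel,urn,tile] B=[wedge,tube] C=[gear,valve,bolt]
Tick 4: prefer B, take wedge from B; A=[lens,reel,urn,tile] B=[tube] C=[gear,valve,bolt,wedge]
Tick 5: prefer A, take lens from A; A=[reel,urn,tile] B=[tube] C=[gear,valve,bolt,wedge,lens]
Tick 6: prefer B, take tube from B; A=[reel,urn,tile] B=[-] C=[gear,valve,bolt,wedge,lens,tube]
Tick 7: prefer A, take reel from A; A=[urn,tile] B=[-] C=[gear,valve,bolt,wedge,lens,tube,reel]
Tick 8: prefer B, take urn from A; A=[tile] B=[-] C=[gear,valve,bolt,wedge,lens,tube,reel,urn]
Tick 9: prefer A, take tile from A; A=[-] B=[-] C=[gear,valve,bolt,wedge,lens,tube,reel,urn,tile]
Tick 10: prefer B, both empty, nothing taken; A=[-] B=[-] C=[gear,valve,bolt,wedge,lens,tube,reel,urn,tile]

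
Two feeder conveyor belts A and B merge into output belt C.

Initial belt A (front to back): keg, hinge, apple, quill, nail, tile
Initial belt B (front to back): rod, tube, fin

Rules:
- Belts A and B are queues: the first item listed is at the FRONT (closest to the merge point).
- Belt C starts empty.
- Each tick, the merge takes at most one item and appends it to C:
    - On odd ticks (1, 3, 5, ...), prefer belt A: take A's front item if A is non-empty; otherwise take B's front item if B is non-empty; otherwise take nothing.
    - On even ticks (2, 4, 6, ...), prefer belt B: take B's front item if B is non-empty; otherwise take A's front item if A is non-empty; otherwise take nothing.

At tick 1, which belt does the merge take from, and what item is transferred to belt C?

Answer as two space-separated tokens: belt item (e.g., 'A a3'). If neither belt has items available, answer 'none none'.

Answer: A keg

Derivation:
Tick 1: prefer A, take keg from A; A=[hinge,apple,quill,nail,tile] B=[rod,tube,fin] C=[keg]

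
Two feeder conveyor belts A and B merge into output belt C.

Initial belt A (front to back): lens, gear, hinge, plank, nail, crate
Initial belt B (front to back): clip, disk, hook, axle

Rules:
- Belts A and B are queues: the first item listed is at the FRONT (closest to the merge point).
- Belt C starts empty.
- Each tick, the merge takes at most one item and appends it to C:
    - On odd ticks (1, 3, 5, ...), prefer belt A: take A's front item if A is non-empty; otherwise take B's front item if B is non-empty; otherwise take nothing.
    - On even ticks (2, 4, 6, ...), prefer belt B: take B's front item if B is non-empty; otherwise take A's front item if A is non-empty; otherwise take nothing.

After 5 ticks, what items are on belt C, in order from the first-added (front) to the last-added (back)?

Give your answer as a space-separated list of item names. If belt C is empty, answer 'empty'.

Tick 1: prefer A, take lens from A; A=[gear,hinge,plank,nail,crate] B=[clip,disk,hook,axle] C=[lens]
Tick 2: prefer B, take clip from B; A=[gear,hinge,plank,nail,crate] B=[disk,hook,axle] C=[lens,clip]
Tick 3: prefer A, take gear from A; A=[hinge,plank,nail,crate] B=[disk,hook,axle] C=[lens,clip,gear]
Tick 4: prefer B, take disk from B; A=[hinge,plank,nail,crate] B=[hook,axle] C=[lens,clip,gear,disk]
Tick 5: prefer A, take hinge from A; A=[plank,nail,crate] B=[hook,axle] C=[lens,clip,gear,disk,hinge]

Answer: lens clip gear disk hinge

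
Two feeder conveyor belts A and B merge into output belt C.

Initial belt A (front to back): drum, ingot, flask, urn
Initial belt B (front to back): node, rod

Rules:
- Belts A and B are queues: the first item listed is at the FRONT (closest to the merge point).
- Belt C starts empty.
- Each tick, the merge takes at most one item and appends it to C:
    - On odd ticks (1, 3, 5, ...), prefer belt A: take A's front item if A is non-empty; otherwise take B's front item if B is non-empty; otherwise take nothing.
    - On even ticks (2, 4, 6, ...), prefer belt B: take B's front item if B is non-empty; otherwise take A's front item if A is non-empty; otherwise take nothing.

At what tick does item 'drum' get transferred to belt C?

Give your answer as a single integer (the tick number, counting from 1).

Tick 1: prefer A, take drum from A; A=[ingot,flask,urn] B=[node,rod] C=[drum]

Answer: 1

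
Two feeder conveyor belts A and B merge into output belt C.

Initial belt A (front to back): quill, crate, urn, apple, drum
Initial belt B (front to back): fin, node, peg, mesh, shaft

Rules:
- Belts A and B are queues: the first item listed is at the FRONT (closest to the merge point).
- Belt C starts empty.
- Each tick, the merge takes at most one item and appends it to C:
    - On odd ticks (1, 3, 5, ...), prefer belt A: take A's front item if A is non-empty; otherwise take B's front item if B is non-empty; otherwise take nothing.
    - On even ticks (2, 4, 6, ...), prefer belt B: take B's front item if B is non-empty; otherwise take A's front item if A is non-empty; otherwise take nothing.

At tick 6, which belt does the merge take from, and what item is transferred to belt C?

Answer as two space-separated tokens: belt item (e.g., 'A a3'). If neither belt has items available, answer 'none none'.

Tick 1: prefer A, take quill from A; A=[crate,urn,apple,drum] B=[fin,node,peg,mesh,shaft] C=[quill]
Tick 2: prefer B, take fin from B; A=[crate,urn,apple,drum] B=[node,peg,mesh,shaft] C=[quill,fin]
Tick 3: prefer A, take crate from A; A=[urn,apple,drum] B=[node,peg,mesh,shaft] C=[quill,fin,crate]
Tick 4: prefer B, take node from B; A=[urn,apple,drum] B=[peg,mesh,shaft] C=[quill,fin,crate,node]
Tick 5: prefer A, take urn from A; A=[apple,drum] B=[peg,mesh,shaft] C=[quill,fin,crate,node,urn]
Tick 6: prefer B, take peg from B; A=[apple,drum] B=[mesh,shaft] C=[quill,fin,crate,node,urn,peg]

Answer: B peg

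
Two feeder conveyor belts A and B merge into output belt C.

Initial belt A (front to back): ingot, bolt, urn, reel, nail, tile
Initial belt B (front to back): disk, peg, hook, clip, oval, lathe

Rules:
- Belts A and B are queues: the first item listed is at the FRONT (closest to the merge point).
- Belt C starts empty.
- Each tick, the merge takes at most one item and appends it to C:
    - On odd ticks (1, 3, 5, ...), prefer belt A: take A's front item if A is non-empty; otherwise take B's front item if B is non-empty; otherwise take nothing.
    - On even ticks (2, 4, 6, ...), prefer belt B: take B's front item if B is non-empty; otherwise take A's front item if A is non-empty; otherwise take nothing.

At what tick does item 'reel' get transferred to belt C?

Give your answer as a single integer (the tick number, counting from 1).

Answer: 7

Derivation:
Tick 1: prefer A, take ingot from A; A=[bolt,urn,reel,nail,tile] B=[disk,peg,hook,clip,oval,lathe] C=[ingot]
Tick 2: prefer B, take disk from B; A=[bolt,urn,reel,nail,tile] B=[peg,hook,clip,oval,lathe] C=[ingot,disk]
Tick 3: prefer A, take bolt from A; A=[urn,reel,nail,tile] B=[peg,hook,clip,oval,lathe] C=[ingot,disk,bolt]
Tick 4: prefer B, take peg from B; A=[urn,reel,nail,tile] B=[hook,clip,oval,lathe] C=[ingot,disk,bolt,peg]
Tick 5: prefer A, take urn from A; A=[reel,nail,tile] B=[hook,clip,oval,lathe] C=[ingot,disk,bolt,peg,urn]
Tick 6: prefer B, take hook from B; A=[reel,nail,tile] B=[clip,oval,lathe] C=[ingot,disk,bolt,peg,urn,hook]
Tick 7: prefer A, take reel from A; A=[nail,tile] B=[clip,oval,lathe] C=[ingot,disk,bolt,peg,urn,hook,reel]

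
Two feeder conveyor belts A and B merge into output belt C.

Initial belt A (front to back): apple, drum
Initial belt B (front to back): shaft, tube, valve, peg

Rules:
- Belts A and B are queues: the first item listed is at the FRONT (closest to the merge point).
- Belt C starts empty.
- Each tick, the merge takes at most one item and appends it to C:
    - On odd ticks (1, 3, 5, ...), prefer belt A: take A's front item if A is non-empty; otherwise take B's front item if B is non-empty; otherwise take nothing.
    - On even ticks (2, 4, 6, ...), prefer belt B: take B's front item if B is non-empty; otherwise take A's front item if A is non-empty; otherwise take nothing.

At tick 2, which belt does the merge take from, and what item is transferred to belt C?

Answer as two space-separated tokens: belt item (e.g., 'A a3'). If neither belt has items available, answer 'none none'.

Tick 1: prefer A, take apple from A; A=[drum] B=[shaft,tube,valve,peg] C=[apple]
Tick 2: prefer B, take shaft from B; A=[drum] B=[tube,valve,peg] C=[apple,shaft]

Answer: B shaft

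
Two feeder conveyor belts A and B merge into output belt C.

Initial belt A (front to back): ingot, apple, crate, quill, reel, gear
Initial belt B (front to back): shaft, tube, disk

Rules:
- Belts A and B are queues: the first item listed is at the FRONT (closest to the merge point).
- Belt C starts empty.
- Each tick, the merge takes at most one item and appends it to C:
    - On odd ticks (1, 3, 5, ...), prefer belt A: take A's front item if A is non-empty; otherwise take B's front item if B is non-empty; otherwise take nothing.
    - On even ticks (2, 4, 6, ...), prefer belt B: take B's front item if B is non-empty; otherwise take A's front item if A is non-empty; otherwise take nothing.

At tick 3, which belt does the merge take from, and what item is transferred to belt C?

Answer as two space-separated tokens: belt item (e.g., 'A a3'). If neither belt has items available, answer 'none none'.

Tick 1: prefer A, take ingot from A; A=[apple,crate,quill,reel,gear] B=[shaft,tube,disk] C=[ingot]
Tick 2: prefer B, take shaft from B; A=[apple,crate,quill,reel,gear] B=[tube,disk] C=[ingot,shaft]
Tick 3: prefer A, take apple from A; A=[crate,quill,reel,gear] B=[tube,disk] C=[ingot,shaft,apple]

Answer: A apple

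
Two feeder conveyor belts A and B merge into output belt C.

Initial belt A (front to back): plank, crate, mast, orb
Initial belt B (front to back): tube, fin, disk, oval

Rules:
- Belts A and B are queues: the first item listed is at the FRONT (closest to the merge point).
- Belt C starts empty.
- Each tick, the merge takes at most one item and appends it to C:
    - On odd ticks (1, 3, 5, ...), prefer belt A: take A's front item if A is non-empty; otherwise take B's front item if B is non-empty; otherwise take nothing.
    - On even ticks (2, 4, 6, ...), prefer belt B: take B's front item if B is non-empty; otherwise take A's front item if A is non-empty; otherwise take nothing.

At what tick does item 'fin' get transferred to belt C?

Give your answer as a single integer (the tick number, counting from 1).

Tick 1: prefer A, take plank from A; A=[crate,mast,orb] B=[tube,fin,disk,oval] C=[plank]
Tick 2: prefer B, take tube from B; A=[crate,mast,orb] B=[fin,disk,oval] C=[plank,tube]
Tick 3: prefer A, take crate from A; A=[mast,orb] B=[fin,disk,oval] C=[plank,tube,crate]
Tick 4: prefer B, take fin from B; A=[mast,orb] B=[disk,oval] C=[plank,tube,crate,fin]

Answer: 4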